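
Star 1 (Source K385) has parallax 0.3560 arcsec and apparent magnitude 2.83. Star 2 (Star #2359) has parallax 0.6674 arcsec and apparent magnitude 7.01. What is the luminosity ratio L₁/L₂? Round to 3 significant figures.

L₁/L₂ = 165

d₁ = 1/p₁ = 1/0.3560″ = 2.809 pc; d₂ = 1/p₂ = 1/0.6674″ = 1.4984 pc.
M₁ = m₁ − 5 log₁₀ d₁ + 5 = 2.83 − 2.2428 + 5 = 5.5872.
M₂ = 7.01 − 0.8781 + 5 = 11.1319.
L₁/L₂ = 10^(0.4(M₂ − M₁)) = 10^(0.4 × 5.5447) = 10^2.21788 = 165.15.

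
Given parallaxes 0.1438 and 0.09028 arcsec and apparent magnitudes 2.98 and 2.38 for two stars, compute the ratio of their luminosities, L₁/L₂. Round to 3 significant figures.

L₁/L₂ = 0.227

d₁ = 1/p₁ = 1/0.1438″ = 6.9541 pc; d₂ = 1/p₂ = 1/0.09028″ = 11.077 pc.
M₁ = m₁ − 5 log₁₀ d₁ + 5 = 2.98 − 4.2112 + 5 = 3.7688.
M₂ = 2.38 − 5.2221 + 5 = 2.1579.
L₁/L₂ = 10^(0.4(M₂ − M₁)) = 10^(0.4 × (-1.6109)) = 10^(-0.64436) = 0.2268.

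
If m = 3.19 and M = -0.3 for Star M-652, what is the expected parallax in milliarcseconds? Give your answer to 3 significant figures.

20.0 mas

m − M = 3.19 − (-0.3) = 3.49.
d = 10^((m−M)/5 + 1) = 10^1.698 = 49.888 pc.
p = 1/d = 1/49.888 = 0.020045 arcsec = 20.045 mas.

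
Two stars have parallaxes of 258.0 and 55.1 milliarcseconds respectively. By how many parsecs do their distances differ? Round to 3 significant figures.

d_A = 1/0.2580″ = 3.876 pc; d_B = 1/0.05510″ = 18.149 pc.
|d_B − d_A| = |18.149 − 3.876| = 14.273 pc.

14.3 pc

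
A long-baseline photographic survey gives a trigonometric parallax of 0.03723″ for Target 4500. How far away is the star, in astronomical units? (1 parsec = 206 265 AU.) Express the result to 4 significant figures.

5.540 × 10^6 AU

d = 1/p = 1/0.03723 = 26.86 pc.
In AU: 26.86 × 206265 = 5.5403 × 10^6 AU.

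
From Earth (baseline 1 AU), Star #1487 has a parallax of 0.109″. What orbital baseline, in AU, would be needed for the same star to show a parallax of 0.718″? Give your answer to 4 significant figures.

6.587 AU

Parallax scales linearly with baseline: p ∝ B, so B = p_target / p_Earth × 1 AU.
B = 0.718 / 0.109 = 6.5872 AU.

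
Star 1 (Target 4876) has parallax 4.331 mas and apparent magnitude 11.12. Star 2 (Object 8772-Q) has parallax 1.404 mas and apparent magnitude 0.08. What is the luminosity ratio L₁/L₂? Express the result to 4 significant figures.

d₁ = 1/p₁ = 1/0.004331″ = 230.89 pc; d₂ = 1/p₂ = 1/0.001404″ = 712.25 pc.
M₁ = m₁ − 5 log₁₀ d₁ + 5 = 11.12 − 11.8170 + 5 = 4.3030.
M₂ = 0.08 − 14.2632 + 5 = -9.1832.
L₁/L₂ = 10^(0.4(M₂ − M₁)) = 10^(0.4 × (-13.4862)) = 10^(-5.39448) = 0.000004032.

L₁/L₂ = 4.032 × 10^-6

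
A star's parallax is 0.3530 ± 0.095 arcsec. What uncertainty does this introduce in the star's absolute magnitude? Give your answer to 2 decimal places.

M = m − 5 log₁₀ d + 5 = m + 5 log₁₀ p + 5, so ∂M/∂p = 5/(p ln 10).
σ_M = (5/ln 10) · (σ_p/p) = 2.1715 × 0.095/0.3530 = 2.1715 × 0.26912 = 0.58439.

σ_M = 0.58 mag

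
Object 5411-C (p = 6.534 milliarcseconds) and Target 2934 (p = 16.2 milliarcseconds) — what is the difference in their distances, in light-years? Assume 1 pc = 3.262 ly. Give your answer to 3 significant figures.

298 ly

d_A = 1/0.006534″ = 153.05 pc; d_B = 1/0.01620″ = 61.728 pc.
|d_B − d_A| = |61.728 − 153.05| = 91.322 pc = 91.322 × 3.262 ly = 297.89 ly.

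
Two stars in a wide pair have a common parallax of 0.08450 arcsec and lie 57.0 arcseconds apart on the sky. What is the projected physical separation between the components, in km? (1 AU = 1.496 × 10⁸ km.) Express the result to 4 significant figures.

1.009 × 10^11 km

d = 1/p = 1/0.08450″ = 11.834 pc.
At distance d (pc), an angle of θ arcsec spans θ·d AU: s = 57.0 × 11.834 = 674.54 AU.
= 674.54 × 1.496 × 10⁸ km = 1.0091 × 10^11 km.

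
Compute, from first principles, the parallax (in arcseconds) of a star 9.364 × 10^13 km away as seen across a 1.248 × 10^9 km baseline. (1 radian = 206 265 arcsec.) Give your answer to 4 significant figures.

θ ≈ B/d = (1.248 × 10^9) / (9.364 × 10^13) = 1.3328 × 10^-5 rad.
In arcseconds: 1.3328 × 10^-5 × 206265 = 2.7491″.

2.749 arcsec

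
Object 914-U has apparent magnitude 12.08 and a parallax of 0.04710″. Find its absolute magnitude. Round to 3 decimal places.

d = 1/p = 1/0.04710″ = 21.231 pc.
m − M = 5 log₁₀(21.231) − 5 = 6.6349 − 5 = 1.6349.
M = m − (m − M) = 12.08 − 1.6349 = 10.445.

M = 10.445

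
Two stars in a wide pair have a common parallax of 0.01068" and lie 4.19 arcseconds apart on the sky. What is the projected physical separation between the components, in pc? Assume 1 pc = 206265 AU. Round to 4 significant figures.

0.001902 pc

d = 1/p = 1/0.01068″ = 93.633 pc.
At distance d (pc), an angle of θ arcsec spans θ·d AU: s = 4.19 × 93.633 = 392.32 AU.
= 392.32 / 206265 = 0.0019020 pc.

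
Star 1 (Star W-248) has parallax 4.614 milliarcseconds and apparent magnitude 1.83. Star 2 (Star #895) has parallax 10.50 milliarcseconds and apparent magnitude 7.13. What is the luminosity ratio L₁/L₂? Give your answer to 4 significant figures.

L₁/L₂ = 682.7

d₁ = 1/p₁ = 1/0.004614″ = 216.73 pc; d₂ = 1/p₂ = 1/0.01050″ = 95.238 pc.
M₁ = m₁ − 5 log₁₀ d₁ + 5 = 1.83 − 11.6796 + 5 = -4.8496.
M₂ = 7.13 − 9.8941 + 5 = 2.2359.
L₁/L₂ = 10^(0.4(M₂ − M₁)) = 10^(0.4 × 7.0855) = 10^2.83420 = 682.65.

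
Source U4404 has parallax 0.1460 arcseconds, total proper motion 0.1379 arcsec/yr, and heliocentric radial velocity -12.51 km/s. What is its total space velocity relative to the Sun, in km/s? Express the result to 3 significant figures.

d = 1/p = 1/0.1460″ = 6.8493 pc.
v_t = 4.740 μ d = 4.740 × 0.1379 × 6.8493 = 4.477 km/s.
v = √(v_r² + v_t²) = √((-12.51)² + 4.477²) = √176.544 = 13.287 km/s.

13.3 km/s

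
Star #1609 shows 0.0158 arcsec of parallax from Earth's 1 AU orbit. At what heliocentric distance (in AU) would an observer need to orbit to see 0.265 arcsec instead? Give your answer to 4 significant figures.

16.77 AU

Parallax scales linearly with baseline: p ∝ B, so B = p_target / p_Earth × 1 AU.
B = 0.265 / 0.0158 = 16.772 AU.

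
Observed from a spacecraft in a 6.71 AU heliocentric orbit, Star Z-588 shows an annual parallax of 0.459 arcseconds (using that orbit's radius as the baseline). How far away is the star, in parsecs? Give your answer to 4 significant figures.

14.62 pc

With baseline B (in AU) and parallax p (in arcsec), d = B/p parsecs.
d = 6.71 / 0.459 = 14.619 pc.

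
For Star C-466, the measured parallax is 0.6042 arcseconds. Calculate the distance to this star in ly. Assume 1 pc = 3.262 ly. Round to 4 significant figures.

5.399 ly

d = 1/p = 1/0.6042 = 1.6551 pc.
In light-years: 1.6551 × 3.262 = 5.3989 ly.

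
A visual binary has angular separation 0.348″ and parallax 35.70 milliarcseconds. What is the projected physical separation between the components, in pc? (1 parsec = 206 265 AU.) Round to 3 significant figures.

d = 1/p = 1/0.03570″ = 28.011 pc.
At distance d (pc), an angle of θ arcsec spans θ·d AU: s = 0.348 × 28.011 = 9.7478 AU.
= 9.7478 / 206265 = 4.7259 × 10^-5 pc.

4.73 × 10^-5 pc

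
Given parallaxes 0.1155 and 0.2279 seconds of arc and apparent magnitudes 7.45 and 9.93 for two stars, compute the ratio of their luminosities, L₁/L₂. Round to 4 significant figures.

d₁ = 1/p₁ = 1/0.1155″ = 8.658 pc; d₂ = 1/p₂ = 1/0.2279″ = 4.3879 pc.
M₁ = m₁ − 5 log₁₀ d₁ + 5 = 7.45 − 4.6871 + 5 = 7.7629.
M₂ = 9.93 − 3.2113 + 5 = 11.7187.
L₁/L₂ = 10^(0.4(M₂ − M₁)) = 10^(0.4 × 3.9558) = 10^1.58232 = 38.223.

L₁/L₂ = 38.22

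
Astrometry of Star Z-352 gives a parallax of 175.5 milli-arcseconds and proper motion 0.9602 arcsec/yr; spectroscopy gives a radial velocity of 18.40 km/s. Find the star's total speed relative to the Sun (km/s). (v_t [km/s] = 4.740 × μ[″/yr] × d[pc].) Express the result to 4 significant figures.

d = 1/p = 1/0.1755″ = 5.698 pc.
v_t = 4.740 μ d = 4.740 × 0.9602 × 5.698 = 25.934 km/s.
v = √(v_r² + v_t²) = √(18.40² + 25.934²) = √1011.13 = 31.798 km/s.

31.80 km/s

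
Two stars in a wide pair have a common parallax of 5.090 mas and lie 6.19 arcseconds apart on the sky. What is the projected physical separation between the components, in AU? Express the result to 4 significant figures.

1216 AU

d = 1/p = 1/0.005090″ = 196.46 pc.
At distance d (pc), an angle of θ arcsec spans θ·d AU: s = 6.19 × 196.46 = 1216.1 AU.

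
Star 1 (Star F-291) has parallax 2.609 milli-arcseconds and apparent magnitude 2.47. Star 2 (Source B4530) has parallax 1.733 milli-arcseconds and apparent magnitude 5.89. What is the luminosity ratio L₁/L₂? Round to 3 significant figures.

d₁ = 1/p₁ = 1/0.002609″ = 383.29 pc; d₂ = 1/p₂ = 1/0.001733″ = 577.03 pc.
M₁ = m₁ − 5 log₁₀ d₁ + 5 = 2.47 − 12.9176 + 5 = -5.4476.
M₂ = 5.89 − 13.8060 + 5 = -2.9160.
L₁/L₂ = 10^(0.4(M₂ − M₁)) = 10^(0.4 × 2.5316) = 10^1.01264 = 10.295.

L₁/L₂ = 10.3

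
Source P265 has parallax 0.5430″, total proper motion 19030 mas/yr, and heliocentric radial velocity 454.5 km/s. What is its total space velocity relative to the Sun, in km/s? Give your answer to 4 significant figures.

d = 1/p = 1/0.5430″ = 1.8416 pc.
μ = 19030 mas/yr = 19.03 ″/yr.
v_t = 4.740 μ d = 4.740 × 19.03 × 1.8416 = 166.12 km/s.
v = √(v_r² + v_t²) = √(454.5² + 166.12²) = √234166 = 483.91 km/s.

483.9 km/s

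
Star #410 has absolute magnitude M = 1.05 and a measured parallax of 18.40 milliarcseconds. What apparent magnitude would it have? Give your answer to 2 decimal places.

m = 4.73

d = 1/p = 1/0.01840″ = 54.348 pc.
m − M = 5 log₁₀ d − 5 = 5 log₁₀(54.348) − 5 = 8.6759 − 5 = 3.6759.
m = M + (m − M) = 1.05 + 3.6759 = 4.73.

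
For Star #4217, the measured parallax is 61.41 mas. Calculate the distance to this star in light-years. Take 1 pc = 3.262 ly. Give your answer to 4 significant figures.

p = 61.41 mas = 0.06141 arcsec.
d = 1/p = 1/0.06141 = 16.284 pc.
In light-years: 16.284 × 3.262 = 53.118 ly.

53.12 light years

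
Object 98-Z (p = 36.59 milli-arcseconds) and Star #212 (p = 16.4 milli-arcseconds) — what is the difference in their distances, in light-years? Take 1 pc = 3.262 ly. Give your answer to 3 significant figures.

110 ly

d_A = 1/0.03659″ = 27.33 pc; d_B = 1/0.01640″ = 60.976 pc.
|d_B − d_A| = |60.976 − 27.33| = 33.646 pc = 33.646 × 3.262 ly = 109.75 ly.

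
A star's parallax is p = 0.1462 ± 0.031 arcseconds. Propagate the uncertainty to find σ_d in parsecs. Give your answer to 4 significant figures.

1.450 pc

d = 1/p, so σ_d = σ_p / p².
σ_d = 0.0310 / (0.1462)² = 0.0310 / 0.021374 = 1.4504 pc.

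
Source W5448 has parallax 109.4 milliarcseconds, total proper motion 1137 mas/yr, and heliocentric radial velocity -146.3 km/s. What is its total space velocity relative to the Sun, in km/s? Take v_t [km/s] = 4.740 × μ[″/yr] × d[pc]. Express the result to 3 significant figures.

d = 1/p = 1/0.1094″ = 9.1408 pc.
μ = 1137 mas/yr = 1.137 ″/yr.
v_t = 4.740 μ d = 4.740 × 1.137 × 9.1408 = 49.263 km/s.
v = √(v_r² + v_t²) = √((-146.3)² + 49.263²) = √23830.5 = 154.37 km/s.

154 km/s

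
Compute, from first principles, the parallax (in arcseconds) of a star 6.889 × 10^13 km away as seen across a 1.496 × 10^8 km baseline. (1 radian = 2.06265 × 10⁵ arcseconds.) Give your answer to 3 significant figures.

0.448 arcsec

θ ≈ B/d = (1.496 × 10^8) / (6.889 × 10^13) = 2.1716 × 10^-6 rad.
In arcseconds: 2.1716 × 10^-6 × 206265 = 0.44793″.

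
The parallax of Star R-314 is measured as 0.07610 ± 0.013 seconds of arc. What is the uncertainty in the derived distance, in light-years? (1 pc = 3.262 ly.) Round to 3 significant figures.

7.32 ly

d = 1/p, so σ_d = σ_p / p².
σ_d = 0.0130 / (0.07610)² = 0.0130 / 0.0057912 = 2.2448 pc = 2.2448 × 3.262 ly = 7.3225 ly.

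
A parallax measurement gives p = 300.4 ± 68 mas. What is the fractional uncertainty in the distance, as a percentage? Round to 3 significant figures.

For d = 1/p, |σ_d/d| = |σ_p/p|.
σ_p/p = 68 / 300.4 = 0.22636 = 22.636%.

22.6%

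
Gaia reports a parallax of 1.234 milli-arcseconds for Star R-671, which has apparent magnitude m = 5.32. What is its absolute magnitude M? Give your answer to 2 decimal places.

d = 1/p = 1/0.001234″ = 810.37 pc.
m − M = 5 log₁₀(810.37) − 5 = 14.5434 − 5 = 9.5434.
M = m − (m − M) = 5.32 − 9.5434 = -4.22.

M = -4.22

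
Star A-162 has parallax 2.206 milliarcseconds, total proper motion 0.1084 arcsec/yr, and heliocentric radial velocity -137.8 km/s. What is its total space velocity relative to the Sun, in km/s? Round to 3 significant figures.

271 km/s

d = 1/p = 1/0.002206″ = 453.31 pc.
v_t = 4.740 μ d = 4.740 × 0.1084 × 453.31 = 232.92 km/s.
v = √(v_r² + v_t²) = √((-137.8)² + 232.92²) = √73240.6 = 270.63 km/s.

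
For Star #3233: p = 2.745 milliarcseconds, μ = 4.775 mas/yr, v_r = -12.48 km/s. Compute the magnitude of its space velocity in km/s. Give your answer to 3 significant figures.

15.0 km/s

d = 1/p = 1/0.002745″ = 364.3 pc.
μ = 4.775 mas/yr = 0.004775 ″/yr.
v_t = 4.740 μ d = 4.740 × 0.004775 × 364.3 = 8.2454 km/s.
v = √(v_r² + v_t²) = √((-12.48)² + 8.2454²) = √223.737 = 14.958 km/s.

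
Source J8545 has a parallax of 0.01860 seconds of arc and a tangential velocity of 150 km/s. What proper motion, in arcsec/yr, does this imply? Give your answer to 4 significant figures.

0.5886 arcsec/yr

d = 1/p = 1/0.01860″ = 53.763 pc.
μ = v_t / (4.74 d) = 150 / (4.74 × 53.763) = 150 / 254.84 = 0.5886 ″/yr.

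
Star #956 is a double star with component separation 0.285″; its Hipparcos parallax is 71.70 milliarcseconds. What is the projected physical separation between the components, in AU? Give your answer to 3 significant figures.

3.97 AU

d = 1/p = 1/0.07170″ = 13.947 pc.
At distance d (pc), an angle of θ arcsec spans θ·d AU: s = 0.285 × 13.947 = 3.9749 AU.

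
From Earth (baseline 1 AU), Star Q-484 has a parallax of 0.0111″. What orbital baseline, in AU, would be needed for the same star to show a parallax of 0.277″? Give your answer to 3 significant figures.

25.0 AU

Parallax scales linearly with baseline: p ∝ B, so B = p_target / p_Earth × 1 AU.
B = 0.277 / 0.0111 = 24.955 AU.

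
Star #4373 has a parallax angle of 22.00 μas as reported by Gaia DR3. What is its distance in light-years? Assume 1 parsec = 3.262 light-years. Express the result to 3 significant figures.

148000 light years

p = 22.00 μas = 0.00002200 arcsec.
d = 1/p = 1/0.00002200 = 45455 pc.
In light-years: 45455 × 3.262 = 1.4827 × 10^5 ly.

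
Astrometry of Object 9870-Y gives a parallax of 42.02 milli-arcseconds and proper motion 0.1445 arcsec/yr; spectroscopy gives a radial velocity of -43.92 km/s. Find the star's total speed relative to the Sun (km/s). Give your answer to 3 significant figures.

46.8 km/s

d = 1/p = 1/0.04202″ = 23.798 pc.
v_t = 4.740 μ d = 4.740 × 0.1445 × 23.798 = 16.3 km/s.
v = √(v_r² + v_t²) = √((-43.92)² + 16.3²) = √2194.66 = 46.847 km/s.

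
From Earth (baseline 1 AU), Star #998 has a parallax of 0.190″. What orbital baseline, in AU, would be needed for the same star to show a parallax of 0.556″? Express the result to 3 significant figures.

Parallax scales linearly with baseline: p ∝ B, so B = p_target / p_Earth × 1 AU.
B = 0.556 / 0.190 = 2.9263 AU.

2.93 AU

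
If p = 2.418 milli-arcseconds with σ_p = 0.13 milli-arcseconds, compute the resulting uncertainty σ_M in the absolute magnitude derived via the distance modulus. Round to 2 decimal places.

M = m − 5 log₁₀ d + 5 = m + 5 log₁₀ p + 5, so ∂M/∂p = 5/(p ln 10).
σ_M = (5/ln 10) · (σ_p/p) = 2.1715 × 0.13/2.418 = 2.1715 × 0.053763 = 0.11675.

σ_M = 0.12 mag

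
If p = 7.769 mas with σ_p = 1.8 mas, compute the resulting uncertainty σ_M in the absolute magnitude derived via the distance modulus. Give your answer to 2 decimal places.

σ_M = 0.50 mag

M = m − 5 log₁₀ d + 5 = m + 5 log₁₀ p + 5, so ∂M/∂p = 5/(p ln 10).
σ_M = (5/ln 10) · (σ_p/p) = 2.1715 × 1.8/7.769 = 2.1715 × 0.23169 = 0.50311.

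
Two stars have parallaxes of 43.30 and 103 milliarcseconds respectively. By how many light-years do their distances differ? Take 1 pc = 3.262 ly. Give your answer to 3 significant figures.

d_A = 1/0.04330″ = 23.095 pc; d_B = 1/0.1030″ = 9.7087 pc.
|d_B − d_A| = |9.7087 − 23.095| = 13.386 pc = 13.386 × 3.262 ly = 43.665 ly.

43.7 ly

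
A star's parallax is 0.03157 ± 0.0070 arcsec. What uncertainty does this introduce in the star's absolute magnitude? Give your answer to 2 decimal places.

M = m − 5 log₁₀ d + 5 = m + 5 log₁₀ p + 5, so ∂M/∂p = 5/(p ln 10).
σ_M = (5/ln 10) · (σ_p/p) = 2.1715 × 0.0070/0.03157 = 2.1715 × 0.22173 = 0.48149.

σ_M = 0.48 mag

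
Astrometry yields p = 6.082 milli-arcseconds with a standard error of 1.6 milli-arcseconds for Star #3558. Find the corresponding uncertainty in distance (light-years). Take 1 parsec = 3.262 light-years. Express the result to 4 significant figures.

141.1 ly

d = 1/p, so σ_d = σ_p / p².
σ_d = 0.00160 / (0.006082)² = 0.00160 / 0.000036991 = 43.254 pc = 43.254 × 3.262 ly = 141.09 ly.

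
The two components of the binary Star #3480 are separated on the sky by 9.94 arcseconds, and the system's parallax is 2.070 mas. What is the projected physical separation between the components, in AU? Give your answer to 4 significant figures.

d = 1/p = 1/0.002070″ = 483.09 pc.
At distance d (pc), an angle of θ arcsec spans θ·d AU: s = 9.94 × 483.09 = 4801.9 AU.

4802 AU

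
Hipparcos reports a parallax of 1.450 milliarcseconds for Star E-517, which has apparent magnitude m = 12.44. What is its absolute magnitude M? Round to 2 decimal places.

M = 3.25

d = 1/p = 1/0.001450″ = 689.66 pc.
m − M = 5 log₁₀(689.66) − 5 = 14.1932 − 5 = 9.1932.
M = m − (m − M) = 12.44 − 9.1932 = 3.25.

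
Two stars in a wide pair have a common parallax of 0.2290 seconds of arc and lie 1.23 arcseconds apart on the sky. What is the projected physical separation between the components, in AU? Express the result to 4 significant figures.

5.371 AU

d = 1/p = 1/0.2290″ = 4.3668 pc.
At distance d (pc), an angle of θ arcsec spans θ·d AU: s = 1.23 × 4.3668 = 5.3712 AU.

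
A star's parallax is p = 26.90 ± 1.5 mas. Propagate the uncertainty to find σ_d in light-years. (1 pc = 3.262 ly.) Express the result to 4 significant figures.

6.762 ly

d = 1/p, so σ_d = σ_p / p².
σ_d = 0.00150 / (0.02690)² = 0.00150 / 0.00072361 = 2.0729 pc = 2.0729 × 3.262 ly = 6.7618 ly.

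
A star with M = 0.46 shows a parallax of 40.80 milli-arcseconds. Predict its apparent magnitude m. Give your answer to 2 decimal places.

m = 2.41

d = 1/p = 1/0.04080″ = 24.51 pc.
m − M = 5 log₁₀ d − 5 = 5 log₁₀(24.51) − 5 = 6.9467 − 5 = 1.9467.
m = M + (m − M) = 0.46 + 1.9467 = 2.41.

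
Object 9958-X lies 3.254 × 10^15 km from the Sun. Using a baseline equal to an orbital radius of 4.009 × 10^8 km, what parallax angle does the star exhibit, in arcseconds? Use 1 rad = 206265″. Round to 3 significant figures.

0.0254 arcsec

θ ≈ B/d = (4.009 × 10^8) / (3.254 × 10^15) = 1.2320 × 10^-7 rad.
In arcseconds: 1.2320 × 10^-7 × 206265 = 0.025412″.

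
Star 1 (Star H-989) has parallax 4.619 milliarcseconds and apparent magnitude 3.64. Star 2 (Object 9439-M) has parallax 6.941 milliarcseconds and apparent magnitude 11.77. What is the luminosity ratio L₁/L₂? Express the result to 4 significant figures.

d₁ = 1/p₁ = 1/0.004619″ = 216.5 pc; d₂ = 1/p₂ = 1/0.006941″ = 144.07 pc.
M₁ = m₁ − 5 log₁₀ d₁ + 5 = 3.64 − 11.6773 + 5 = -3.0373.
M₂ = 11.77 − 10.7929 + 5 = 5.9771.
L₁/L₂ = 10^(0.4(M₂ − M₁)) = 10^(0.4 × 9.0144) = 10^3.60576 = 4034.2.

L₁/L₂ = 4034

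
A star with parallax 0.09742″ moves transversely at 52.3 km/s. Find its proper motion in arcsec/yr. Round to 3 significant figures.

d = 1/p = 1/0.09742″ = 10.265 pc.
μ = v_t / (4.74 d) = 52.3 / (4.74 × 10.265) = 52.3 / 48.656 = 1.0749 ″/yr.

1.07 arcsec/yr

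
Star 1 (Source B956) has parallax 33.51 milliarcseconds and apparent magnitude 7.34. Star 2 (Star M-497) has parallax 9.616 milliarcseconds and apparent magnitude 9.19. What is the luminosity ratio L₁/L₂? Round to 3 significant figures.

L₁/L₂ = 0.453

d₁ = 1/p₁ = 1/0.03351″ = 29.842 pc; d₂ = 1/p₂ = 1/0.009616″ = 103.99 pc.
M₁ = m₁ − 5 log₁₀ d₁ + 5 = 7.34 − 7.3741 + 5 = 4.9659.
M₂ = 9.19 − 10.0850 + 5 = 4.1050.
L₁/L₂ = 10^(0.4(M₂ − M₁)) = 10^(0.4 × (-0.8609)) = 10^(-0.34436) = 0.45252.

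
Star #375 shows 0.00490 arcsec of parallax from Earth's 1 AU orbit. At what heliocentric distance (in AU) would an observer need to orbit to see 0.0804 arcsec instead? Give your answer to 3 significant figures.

16.4 AU

Parallax scales linearly with baseline: p ∝ B, so B = p_target / p_Earth × 1 AU.
B = 0.0804 / 0.00490 = 16.408 AU.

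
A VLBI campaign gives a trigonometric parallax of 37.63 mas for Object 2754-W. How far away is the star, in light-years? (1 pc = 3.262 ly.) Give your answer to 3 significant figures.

p = 37.63 mas = 0.03763 arcsec.
d = 1/p = 1/0.03763 = 26.575 pc.
In light-years: 26.575 × 3.262 = 86.688 ly.

86.7 light years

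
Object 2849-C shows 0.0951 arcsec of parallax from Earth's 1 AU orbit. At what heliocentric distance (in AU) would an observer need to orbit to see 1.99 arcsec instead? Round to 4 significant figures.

Parallax scales linearly with baseline: p ∝ B, so B = p_target / p_Earth × 1 AU.
B = 1.99 / 0.0951 = 20.925 AU.

20.93 AU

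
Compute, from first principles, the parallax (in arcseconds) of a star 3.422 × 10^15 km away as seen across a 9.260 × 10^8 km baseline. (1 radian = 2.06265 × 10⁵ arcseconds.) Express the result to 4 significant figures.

θ ≈ B/d = (9.260 × 10^8) / (3.422 × 10^15) = 2.7060 × 10^-7 rad.
In arcseconds: 2.7060 × 10^-7 × 206265 = 0.055815″.

0.05582 arcsec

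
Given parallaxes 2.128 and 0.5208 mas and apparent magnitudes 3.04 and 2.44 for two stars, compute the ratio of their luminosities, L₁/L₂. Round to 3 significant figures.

d₁ = 1/p₁ = 1/0.002128″ = 469.92 pc; d₂ = 1/p₂ = 1/0.0005208″ = 1920.1 pc.
M₁ = m₁ − 5 log₁₀ d₁ + 5 = 3.04 − 13.3601 + 5 = -5.3201.
M₂ = 2.44 − 16.4166 + 5 = -8.9766.
L₁/L₂ = 10^(0.4(M₂ − M₁)) = 10^(0.4 × (-3.6565)) = 10^(-1.46260) = 0.034467.

L₁/L₂ = 0.0345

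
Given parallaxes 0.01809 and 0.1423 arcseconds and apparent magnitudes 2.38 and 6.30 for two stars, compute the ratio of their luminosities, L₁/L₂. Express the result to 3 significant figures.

L₁/L₂ = 2290

d₁ = 1/p₁ = 1/0.01809″ = 55.279 pc; d₂ = 1/p₂ = 1/0.1423″ = 7.0274 pc.
M₁ = m₁ − 5 log₁₀ d₁ + 5 = 2.38 − 8.7128 + 5 = -1.3328.
M₂ = 6.30 − 4.2340 + 5 = 7.0660.
L₁/L₂ = 10^(0.4(M₂ − M₁)) = 10^(0.4 × 8.3988) = 10^3.35952 = 2288.3.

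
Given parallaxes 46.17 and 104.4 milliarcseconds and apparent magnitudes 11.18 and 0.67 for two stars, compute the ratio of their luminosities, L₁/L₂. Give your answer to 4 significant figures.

L₁/L₂ = 0.0003197

d₁ = 1/p₁ = 1/0.04617″ = 21.659 pc; d₂ = 1/p₂ = 1/0.1044″ = 9.5785 pc.
M₁ = m₁ − 5 log₁₀ d₁ + 5 = 11.18 − 6.6782 + 5 = 9.5018.
M₂ = 0.67 − 4.9065 + 5 = 0.7635.
L₁/L₂ = 10^(0.4(M₂ − M₁)) = 10^(0.4 × (-8.7383)) = 10^(-3.49532) = 0.00031965.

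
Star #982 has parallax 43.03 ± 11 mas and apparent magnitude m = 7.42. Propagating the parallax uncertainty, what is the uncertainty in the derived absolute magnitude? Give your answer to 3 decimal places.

σ_M = 0.555 mag

M = m − 5 log₁₀ d + 5 = m + 5 log₁₀ p + 5, so ∂M/∂p = 5/(p ln 10).
σ_M = (5/ln 10) · (σ_p/p) = 2.1715 × 11/43.03 = 2.1715 × 0.25564 = 0.55512.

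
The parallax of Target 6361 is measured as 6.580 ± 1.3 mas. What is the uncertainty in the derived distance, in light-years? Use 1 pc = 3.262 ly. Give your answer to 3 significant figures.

d = 1/p, so σ_d = σ_p / p².
σ_d = 0.00130 / (0.006580)² = 0.00130 / 0.000043296 = 30.026 pc = 30.026 × 3.262 ly = 97.945 ly.

97.9 ly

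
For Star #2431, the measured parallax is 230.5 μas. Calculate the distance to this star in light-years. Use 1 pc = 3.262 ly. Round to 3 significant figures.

p = 230.5 μas = 0.0002305 arcsec.
d = 1/p = 1/0.0002305 = 4338.4 pc.
In light-years: 4338.4 × 3.262 = 14152 ly.

14200 light years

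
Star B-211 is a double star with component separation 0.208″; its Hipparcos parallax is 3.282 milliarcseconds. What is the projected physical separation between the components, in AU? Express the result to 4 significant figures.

d = 1/p = 1/0.003282″ = 304.69 pc.
At distance d (pc), an angle of θ arcsec spans θ·d AU: s = 0.208 × 304.69 = 63.376 AU.

63.38 AU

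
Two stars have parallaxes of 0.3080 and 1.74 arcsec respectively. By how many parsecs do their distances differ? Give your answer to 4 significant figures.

d_A = 1/0.3080″ = 3.2468 pc; d_B = 1/1.740″ = 0.57471 pc.
|d_B − d_A| = |0.57471 − 3.2468| = 2.6721 pc.

2.672 pc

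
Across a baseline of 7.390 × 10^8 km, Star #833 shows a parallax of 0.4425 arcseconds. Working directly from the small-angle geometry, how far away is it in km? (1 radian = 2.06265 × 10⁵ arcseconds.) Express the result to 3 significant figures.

3.44 × 10^14 km

θ = 0.4425″ = 0.4425/206265 = 2.1453 × 10^-6 rad.
d = B/θ = (7.390 × 10^8) / (2.1453 × 10^-6) = 3.4447 × 10^14 km.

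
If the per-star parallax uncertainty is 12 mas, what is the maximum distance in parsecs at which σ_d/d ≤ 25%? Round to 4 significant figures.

20.83 pc

σ_d/d = σ_p/p, so the condition is σ_p/p ≤ 0.25, i.e. p ≥ σ_p/0.25.
p_min = 12/0.25 = 48 mas = 0.048 arcsec.
d_max = 1/p_min = 1/0.048 = 20.833 pc.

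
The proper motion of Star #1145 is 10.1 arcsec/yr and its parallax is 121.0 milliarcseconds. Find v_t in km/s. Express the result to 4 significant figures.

d = 1/p = 1/0.1210″ = 8.2645 pc.
v_t = 4.74 × μ × d = 4.74 × 10.1 × 8.2645 = 395.65 km/s.

395.7 km/s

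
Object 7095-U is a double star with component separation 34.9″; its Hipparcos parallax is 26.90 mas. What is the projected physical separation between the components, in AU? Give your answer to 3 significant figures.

d = 1/p = 1/0.02690″ = 37.175 pc.
At distance d (pc), an angle of θ arcsec spans θ·d AU: s = 34.9 × 37.175 = 1297.4 AU.

1300 AU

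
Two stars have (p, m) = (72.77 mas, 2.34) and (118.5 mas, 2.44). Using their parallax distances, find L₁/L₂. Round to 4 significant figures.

L₁/L₂ = 2.908

d₁ = 1/p₁ = 1/0.07277″ = 13.742 pc; d₂ = 1/p₂ = 1/0.1185″ = 8.4388 pc.
M₁ = m₁ − 5 log₁₀ d₁ + 5 = 2.34 − 5.6902 + 5 = 1.6498.
M₂ = 2.44 − 4.6314 + 5 = 2.8086.
L₁/L₂ = 10^(0.4(M₂ − M₁)) = 10^(0.4 × 1.1588) = 10^0.46352 = 2.9075.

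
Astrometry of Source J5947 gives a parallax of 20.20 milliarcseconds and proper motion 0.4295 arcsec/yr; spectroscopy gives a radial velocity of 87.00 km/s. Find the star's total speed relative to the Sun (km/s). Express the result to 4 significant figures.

133.1 km/s

d = 1/p = 1/0.02020″ = 49.505 pc.
v_t = 4.740 μ d = 4.740 × 0.4295 × 49.505 = 100.78 km/s.
v = √(v_r² + v_t²) = √(87.00² + 100.78²) = √17725.6 = 133.14 km/s.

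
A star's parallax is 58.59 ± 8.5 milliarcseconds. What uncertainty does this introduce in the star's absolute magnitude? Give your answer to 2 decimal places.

σ_M = 0.32 mag

M = m − 5 log₁₀ d + 5 = m + 5 log₁₀ p + 5, so ∂M/∂p = 5/(p ln 10).
σ_M = (5/ln 10) · (σ_p/p) = 2.1715 × 8.5/58.59 = 2.1715 × 0.14508 = 0.31504.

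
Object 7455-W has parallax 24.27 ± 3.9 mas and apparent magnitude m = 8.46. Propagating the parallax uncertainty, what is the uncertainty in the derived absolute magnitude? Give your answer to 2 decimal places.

σ_M = 0.35 mag

M = m − 5 log₁₀ d + 5 = m + 5 log₁₀ p + 5, so ∂M/∂p = 5/(p ln 10).
σ_M = (5/ln 10) · (σ_p/p) = 2.1715 × 3.9/24.27 = 2.1715 × 0.16069 = 0.34894.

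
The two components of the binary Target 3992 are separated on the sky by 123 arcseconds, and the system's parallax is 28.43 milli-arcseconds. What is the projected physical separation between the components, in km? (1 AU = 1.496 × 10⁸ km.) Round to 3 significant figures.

6.47 × 10^11 km

d = 1/p = 1/0.02843″ = 35.174 pc.
At distance d (pc), an angle of θ arcsec spans θ·d AU: s = 123 × 35.174 = 4326.4 AU.
= 4326.4 × 1.496 × 10⁸ km = 6.4723 × 10^11 km.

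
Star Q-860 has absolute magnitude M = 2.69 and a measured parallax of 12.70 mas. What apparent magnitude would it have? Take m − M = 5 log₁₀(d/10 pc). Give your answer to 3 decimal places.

m = 7.171

d = 1/p = 1/0.01270″ = 78.74 pc.
m − M = 5 log₁₀ d − 5 = 5 log₁₀(78.74) − 5 = 9.4810 − 5 = 4.4810.
m = M + (m − M) = 2.69 + 4.4810 = 7.171.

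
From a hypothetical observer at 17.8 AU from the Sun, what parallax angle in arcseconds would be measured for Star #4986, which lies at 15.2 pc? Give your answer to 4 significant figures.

p (arcsec) = B (AU) / d (pc).
p = 17.8 / 15.2 = 1.1711 arcsec.

1.171 arcsec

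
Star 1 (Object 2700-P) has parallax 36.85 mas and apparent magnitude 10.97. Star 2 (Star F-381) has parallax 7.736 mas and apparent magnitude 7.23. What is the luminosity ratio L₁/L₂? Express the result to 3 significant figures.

d₁ = 1/p₁ = 1/0.03685″ = 27.137 pc; d₂ = 1/p₂ = 1/0.007736″ = 129.27 pc.
M₁ = m₁ − 5 log₁₀ d₁ + 5 = 10.97 − 7.1678 + 5 = 8.8022.
M₂ = 7.23 − 10.5575 + 5 = 1.6725.
L₁/L₂ = 10^(0.4(M₂ − M₁)) = 10^(0.4 × (-7.1297)) = 10^(-2.85188) = 0.0014064.

L₁/L₂ = 0.00141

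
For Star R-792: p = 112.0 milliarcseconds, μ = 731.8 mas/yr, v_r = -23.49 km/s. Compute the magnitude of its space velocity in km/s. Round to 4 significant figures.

d = 1/p = 1/0.1120″ = 8.9286 pc.
μ = 731.8 mas/yr = 0.7318 ″/yr.
v_t = 4.740 μ d = 4.740 × 0.7318 × 8.9286 = 30.971 km/s.
v = √(v_r² + v_t²) = √((-23.49)² + 30.971²) = √1510.98 = 38.871 km/s.

38.87 km/s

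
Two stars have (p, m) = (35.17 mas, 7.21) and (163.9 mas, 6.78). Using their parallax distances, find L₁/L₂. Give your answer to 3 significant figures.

L₁/L₂ = 14.6

d₁ = 1/p₁ = 1/0.03517″ = 28.433 pc; d₂ = 1/p₂ = 1/0.1639″ = 6.1013 pc.
M₁ = m₁ − 5 log₁₀ d₁ + 5 = 7.21 − 7.2691 + 5 = 4.9409.
M₂ = 6.78 − 3.9271 + 5 = 7.8529.
L₁/L₂ = 10^(0.4(M₂ − M₁)) = 10^(0.4 × 2.9120) = 10^1.16480 = 14.615.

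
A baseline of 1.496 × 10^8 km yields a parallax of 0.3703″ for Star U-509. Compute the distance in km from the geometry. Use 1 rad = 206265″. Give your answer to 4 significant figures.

8.333 × 10^13 km

θ = 0.3703″ = 0.3703/206265 = 1.7953 × 10^-6 rad.
d = B/θ = (1.496 × 10^8) / (1.7953 × 10^-6) = 8.3329 × 10^13 km.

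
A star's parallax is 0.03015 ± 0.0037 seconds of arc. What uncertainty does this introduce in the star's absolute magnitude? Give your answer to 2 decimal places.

σ_M = 0.27 mag

M = m − 5 log₁₀ d + 5 = m + 5 log₁₀ p + 5, so ∂M/∂p = 5/(p ln 10).
σ_M = (5/ln 10) · (σ_p/p) = 2.1715 × 0.0037/0.03015 = 2.1715 × 0.12272 = 0.26649.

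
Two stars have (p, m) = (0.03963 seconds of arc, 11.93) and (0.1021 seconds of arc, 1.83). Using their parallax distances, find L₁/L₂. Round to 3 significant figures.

d₁ = 1/p₁ = 1/0.03963″ = 25.233 pc; d₂ = 1/p₂ = 1/0.1021″ = 9.7943 pc.
M₁ = m₁ − 5 log₁₀ d₁ + 5 = 11.93 − 7.0098 + 5 = 9.9202.
M₂ = 1.83 − 4.9549 + 5 = 1.8751.
L₁/L₂ = 10^(0.4(M₂ − M₁)) = 10^(0.4 × (-8.0451)) = 10^(-3.21804) = 0.00060529.

L₁/L₂ = 0.000605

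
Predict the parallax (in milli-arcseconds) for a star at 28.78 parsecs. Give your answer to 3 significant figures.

p = 1/d = 1/28.78 = 0.034746 arcsec.
= 0.034746 × 1000 = 34.746 mas.

34.7 mas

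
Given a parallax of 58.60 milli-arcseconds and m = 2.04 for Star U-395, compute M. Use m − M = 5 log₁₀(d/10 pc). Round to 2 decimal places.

M = 0.88

d = 1/p = 1/0.05860″ = 17.065 pc.
m − M = 5 log₁₀(17.065) − 5 = 6.1605 − 5 = 1.1605.
M = m − (m − M) = 2.04 − 1.1605 = 0.88.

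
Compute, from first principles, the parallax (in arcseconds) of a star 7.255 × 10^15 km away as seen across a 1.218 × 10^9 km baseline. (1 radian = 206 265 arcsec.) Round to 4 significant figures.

0.03463 arcsec

θ ≈ B/d = (1.218 × 10^9) / (7.255 × 10^15) = 1.6788 × 10^-7 rad.
In arcseconds: 1.6788 × 10^-7 × 206265 = 0.034628″.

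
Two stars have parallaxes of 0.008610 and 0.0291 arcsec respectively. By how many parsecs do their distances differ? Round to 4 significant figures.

81.78 pc

d_A = 1/0.008610″ = 116.14 pc; d_B = 1/0.02910″ = 34.364 pc.
|d_B − d_A| = |34.364 − 116.14| = 81.776 pc.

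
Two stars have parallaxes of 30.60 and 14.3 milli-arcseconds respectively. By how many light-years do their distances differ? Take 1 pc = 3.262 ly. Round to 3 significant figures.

d_A = 1/0.03060″ = 32.68 pc; d_B = 1/0.01430″ = 69.93 pc.
|d_B − d_A| = |69.93 − 32.68| = 37.25 pc = 37.25 × 3.262 ly = 121.51 ly.

122 ly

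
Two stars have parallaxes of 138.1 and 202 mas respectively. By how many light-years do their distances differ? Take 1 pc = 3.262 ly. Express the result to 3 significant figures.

d_A = 1/0.1381″ = 7.2411 pc; d_B = 1/0.2020″ = 4.9505 pc.
|d_B − d_A| = |4.9505 − 7.2411| = 2.2906 pc = 2.2906 × 3.262 ly = 7.4719 ly.

7.47 ly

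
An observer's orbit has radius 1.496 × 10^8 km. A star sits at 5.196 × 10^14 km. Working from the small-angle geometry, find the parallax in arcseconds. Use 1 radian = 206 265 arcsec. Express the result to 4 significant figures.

θ ≈ B/d = (1.496 × 10^8) / (5.196 × 10^14) = 2.8791 × 10^-7 rad.
In arcseconds: 2.8791 × 10^-7 × 206265 = 0.059386″.

0.05939 arcsec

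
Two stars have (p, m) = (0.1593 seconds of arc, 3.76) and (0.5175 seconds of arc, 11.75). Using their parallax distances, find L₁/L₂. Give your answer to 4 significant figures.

d₁ = 1/p₁ = 1/0.1593″ = 6.2775 pc; d₂ = 1/p₂ = 1/0.5175″ = 1.9324 pc.
M₁ = m₁ − 5 log₁₀ d₁ + 5 = 3.76 − 3.9889 + 5 = 4.7711.
M₂ = 11.75 − 1.4305 + 5 = 15.3195.
L₁/L₂ = 10^(0.4(M₂ − M₁)) = 10^(0.4 × 10.5484) = 10^4.21936 = 16571.

L₁/L₂ = 16570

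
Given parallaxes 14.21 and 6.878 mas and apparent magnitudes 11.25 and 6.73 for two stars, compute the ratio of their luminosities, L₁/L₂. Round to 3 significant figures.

d₁ = 1/p₁ = 1/0.01421″ = 70.373 pc; d₂ = 1/p₂ = 1/0.006878″ = 145.39 pc.
M₁ = m₁ − 5 log₁₀ d₁ + 5 = 11.25 − 9.2370 + 5 = 7.0130.
M₂ = 6.73 − 10.8127 + 5 = 0.9173.
L₁/L₂ = 10^(0.4(M₂ − M₁)) = 10^(0.4 × (-6.0957)) = 10^(-2.43828) = 0.0036452.

L₁/L₂ = 0.00365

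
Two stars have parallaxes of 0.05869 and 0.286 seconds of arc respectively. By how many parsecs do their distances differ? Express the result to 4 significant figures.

d_A = 1/0.05869″ = 17.039 pc; d_B = 1/0.2860″ = 3.4965 pc.
|d_B − d_A| = |3.4965 − 17.039| = 13.543 pc.

13.54 pc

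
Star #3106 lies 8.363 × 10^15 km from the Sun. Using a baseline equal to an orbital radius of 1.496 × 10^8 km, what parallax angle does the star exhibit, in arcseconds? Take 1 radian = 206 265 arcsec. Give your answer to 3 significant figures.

θ ≈ B/d = (1.496 × 10^8) / (8.363 × 10^15) = 1.7888 × 10^-8 rad.
In arcseconds: 1.7888 × 10^-8 × 206265 = 0.0036897″.

0.00369 arcsec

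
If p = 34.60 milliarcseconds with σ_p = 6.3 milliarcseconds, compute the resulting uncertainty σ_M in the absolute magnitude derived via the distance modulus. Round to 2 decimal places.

M = m − 5 log₁₀ d + 5 = m + 5 log₁₀ p + 5, so ∂M/∂p = 5/(p ln 10).
σ_M = (5/ln 10) · (σ_p/p) = 2.1715 × 6.3/34.60 = 2.1715 × 0.18208 = 0.39539.

σ_M = 0.40 mag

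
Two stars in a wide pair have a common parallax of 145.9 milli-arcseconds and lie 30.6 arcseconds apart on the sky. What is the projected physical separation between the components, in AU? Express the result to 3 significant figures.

d = 1/p = 1/0.1459″ = 6.854 pc.
At distance d (pc), an angle of θ arcsec spans θ·d AU: s = 30.6 × 6.854 = 209.73 AU.

210 AU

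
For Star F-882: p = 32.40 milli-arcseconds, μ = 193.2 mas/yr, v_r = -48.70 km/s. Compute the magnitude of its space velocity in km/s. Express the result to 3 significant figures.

d = 1/p = 1/0.03240″ = 30.864 pc.
μ = 193.2 mas/yr = 0.1932 ″/yr.
v_t = 4.740 μ d = 4.740 × 0.1932 × 30.864 = 28.264 km/s.
v = √(v_r² + v_t²) = √((-48.70)² + 28.264²) = √3170.54 = 56.308 km/s.

56.3 km/s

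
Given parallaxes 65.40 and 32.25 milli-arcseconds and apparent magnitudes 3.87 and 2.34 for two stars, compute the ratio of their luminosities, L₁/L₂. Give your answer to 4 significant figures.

d₁ = 1/p₁ = 1/0.06540″ = 15.291 pc; d₂ = 1/p₂ = 1/0.03225″ = 31.008 pc.
M₁ = m₁ − 5 log₁₀ d₁ + 5 = 3.87 − 5.9222 + 5 = 2.9478.
M₂ = 2.34 − 7.4574 + 5 = -0.1174.
L₁/L₂ = 10^(0.4(M₂ − M₁)) = 10^(0.4 × (-3.0652)) = 10^(-1.22608) = 0.059418.

L₁/L₂ = 0.05942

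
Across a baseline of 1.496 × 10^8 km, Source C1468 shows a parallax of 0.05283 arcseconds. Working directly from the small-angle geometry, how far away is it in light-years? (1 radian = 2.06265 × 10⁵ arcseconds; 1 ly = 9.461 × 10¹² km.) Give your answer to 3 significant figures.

61.7 ly

θ = 0.05283″ = 0.05283/206265 = 2.5613 × 10^-7 rad.
d = B/θ = (1.496 × 10^8) / (2.5613 × 10^-7) = 5.8408 × 10^14 km = (5.8408 × 10^14) / (9.461 × 10^12) ly = 61.736 ly.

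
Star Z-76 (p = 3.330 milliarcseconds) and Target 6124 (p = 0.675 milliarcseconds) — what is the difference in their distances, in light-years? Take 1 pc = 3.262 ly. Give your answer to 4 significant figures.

d_A = 1/0.003330″ = 300.3 pc; d_B = 1/0.0006750″ = 1481.5 pc.
|d_B − d_A| = |1481.5 − 300.3| = 1181.2 pc = 1181.2 × 3.262 ly = 3853.1 ly.

3853 ly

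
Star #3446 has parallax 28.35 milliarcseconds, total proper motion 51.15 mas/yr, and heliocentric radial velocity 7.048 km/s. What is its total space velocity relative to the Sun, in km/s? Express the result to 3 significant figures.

d = 1/p = 1/0.02835″ = 35.273 pc.
μ = 51.15 mas/yr = 0.05115 ″/yr.
v_t = 4.740 μ d = 4.740 × 0.05115 × 35.273 = 8.552 km/s.
v = √(v_r² + v_t²) = √(7.048² + 8.552²) = √122.811 = 11.082 km/s.

11.1 km/s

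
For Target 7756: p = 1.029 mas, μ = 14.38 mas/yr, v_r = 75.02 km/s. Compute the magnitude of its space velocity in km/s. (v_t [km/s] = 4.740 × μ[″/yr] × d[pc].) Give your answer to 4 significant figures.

100.1 km/s

d = 1/p = 1/0.001029″ = 971.82 pc.
μ = 14.38 mas/yr = 0.01438 ″/yr.
v_t = 4.740 μ d = 4.740 × 0.01438 × 971.82 = 66.24 km/s.
v = √(v_r² + v_t²) = √(75.02² + 66.24²) = √10015.7 = 100.08 km/s.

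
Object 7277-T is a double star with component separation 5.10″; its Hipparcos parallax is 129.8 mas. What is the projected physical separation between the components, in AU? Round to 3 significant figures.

d = 1/p = 1/0.1298″ = 7.7042 pc.
At distance d (pc), an angle of θ arcsec spans θ·d AU: s = 5.10 × 7.7042 = 39.291 AU.

39.3 AU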